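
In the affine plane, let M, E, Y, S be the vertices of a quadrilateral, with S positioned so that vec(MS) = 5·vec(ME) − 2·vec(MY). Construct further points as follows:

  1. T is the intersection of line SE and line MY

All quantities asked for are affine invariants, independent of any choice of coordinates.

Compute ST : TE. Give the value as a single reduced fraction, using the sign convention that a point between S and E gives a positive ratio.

ST:TE = -5

Choose coordinates M = (0, 0), E = (1, 0), Y = (0, 1), S = (5, -2).
1. T is the intersection of line SE and line MY ⇒ T = (0, 1/2)
T = S + t·(E−S) with t = 5/4, so ST:TE = t:(1−t) = 5/4:-1/4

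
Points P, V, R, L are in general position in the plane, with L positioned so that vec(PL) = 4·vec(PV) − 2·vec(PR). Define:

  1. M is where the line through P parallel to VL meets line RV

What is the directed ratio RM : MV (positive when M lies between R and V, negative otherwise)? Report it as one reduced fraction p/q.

RM:MV = -3/2

Assign P = (0, 0), V = (1, 0), R = (0, 1), L = (4, -2) — the answer is frame-independent, so this choice is without loss of generality.
1. M is where the line through P parallel to VL meets line RV ⇒ M = (3, -2)
M = R + t·(V−R) with t = 3, so RM:MV = t:(1−t) = 3:-2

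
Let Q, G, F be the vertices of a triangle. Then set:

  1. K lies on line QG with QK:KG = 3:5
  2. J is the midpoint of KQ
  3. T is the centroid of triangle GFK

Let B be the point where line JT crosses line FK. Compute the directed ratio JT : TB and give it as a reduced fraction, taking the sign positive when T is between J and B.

Assign Q = (0, 0), G = (1, 0), F = (0, 1) — the answer is frame-independent, so this choice is without loss of generality.
1. K lies on line QG with QK:KG = 3:5 ⇒ K = (3/8, 0)
2. J is the midpoint of KQ ⇒ J = (3/16, 0)
3. T is the centroid of triangle GFK ⇒ T = (11/24, 1/3)
line JT meets FK at B = (6/19, 3/19)
T = J + t·(B−J) with t = 19/9, so JT:TB = 19/9:-10/9

JT:TB = -19/10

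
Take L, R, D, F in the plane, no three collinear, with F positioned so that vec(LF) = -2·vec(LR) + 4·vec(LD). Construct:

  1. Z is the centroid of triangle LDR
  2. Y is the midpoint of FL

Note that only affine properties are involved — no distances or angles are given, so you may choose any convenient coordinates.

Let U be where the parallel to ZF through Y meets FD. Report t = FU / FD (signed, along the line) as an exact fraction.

Set L = (0, 0), R = (1, 0), D = (0, 1), F = (-2, 4); any affine frame gives the same invariant.
1. Z is the centroid of triangle LDR ⇒ Z = (1/3, 1/3)
2. Y is the midpoint of FL ⇒ Y = (-1, 2)
through Y parallel to ZF: direction (-7/3, 11/3); meets FD at U = (-8, 13)
U = F + t·(D−F) with t = -3

t = -3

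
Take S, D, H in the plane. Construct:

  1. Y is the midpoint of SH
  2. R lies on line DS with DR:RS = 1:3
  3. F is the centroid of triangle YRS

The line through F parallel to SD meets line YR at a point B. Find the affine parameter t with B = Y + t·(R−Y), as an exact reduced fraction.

Assign S = (0, 0), D = (1, 0), H = (0, 1) — the answer is frame-independent, so this choice is without loss of generality.
1. Y is the midpoint of SH ⇒ Y = (0, 1/2)
2. R lies on line DS with DR:RS = 1:3 ⇒ R = (3/4, 0)
3. F is the centroid of triangle YRS ⇒ F = (1/4, 1/6)
through F parallel to SD: direction (1, 0); meets YR at B = (1/2, 1/6)
B = Y + t·(R−Y) with t = 2/3

t = 2/3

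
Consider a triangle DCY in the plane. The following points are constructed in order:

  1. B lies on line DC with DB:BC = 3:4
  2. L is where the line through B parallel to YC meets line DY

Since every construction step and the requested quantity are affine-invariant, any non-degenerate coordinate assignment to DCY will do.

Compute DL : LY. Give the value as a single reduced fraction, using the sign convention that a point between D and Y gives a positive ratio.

DL:LY = 3/4

Assign D = (0, 0), C = (1, 0), Y = (0, 1) — the answer is frame-independent, so this choice is without loss of generality.
1. B lies on line DC with DB:BC = 3:4 ⇒ B = (3/7, 0)
2. L is where the line through B parallel to YC meets line DY ⇒ L = (0, 3/7)
L = D + t·(Y−D) with t = 3/7, so DL:LY = t:(1−t) = 3/7:4/7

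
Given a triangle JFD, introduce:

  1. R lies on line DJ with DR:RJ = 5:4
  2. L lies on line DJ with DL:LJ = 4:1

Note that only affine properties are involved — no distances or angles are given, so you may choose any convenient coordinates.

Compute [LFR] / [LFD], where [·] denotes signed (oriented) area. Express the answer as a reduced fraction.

[LFR]:[LFD] = 11/36

Set J = (0, 0), F = (1, 0), D = (0, 1); any affine frame gives the same invariant.
1. R lies on line DJ with DR:RJ = 5:4 ⇒ R = (0, 4/9)
2. L lies on line DJ with DL:LJ = 4:1 ⇒ L = (0, 1/5)
2·[LFR] = 11/45, 2·[LFD] = 4/5
[LFR]:[LFD] = 11/45:4/5 = 11/36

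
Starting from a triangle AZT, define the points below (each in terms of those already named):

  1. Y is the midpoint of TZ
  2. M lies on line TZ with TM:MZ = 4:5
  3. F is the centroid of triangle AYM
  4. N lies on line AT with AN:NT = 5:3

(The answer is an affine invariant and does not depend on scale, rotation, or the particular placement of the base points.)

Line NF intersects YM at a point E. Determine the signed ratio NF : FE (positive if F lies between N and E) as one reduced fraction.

Choose coordinates A = (0, 0), Z = (1, 0), T = (0, 1).
1. Y is the midpoint of TZ ⇒ Y = (1/2, 1/2)
2. M lies on line TZ with TM:MZ = 4:5 ⇒ M = (4/9, 5/9)
3. F is the centroid of triangle AYM ⇒ F = (17/54, 19/54)
4. N lies on line AT with AN:NT = 5:3 ⇒ N = (0, 5/8)
line NF meets YM at E = (17/6, -11/6)
F = N + t·(E−N) with t = 1/9, so NF:FE = 1/9:8/9

NF:FE = 1/8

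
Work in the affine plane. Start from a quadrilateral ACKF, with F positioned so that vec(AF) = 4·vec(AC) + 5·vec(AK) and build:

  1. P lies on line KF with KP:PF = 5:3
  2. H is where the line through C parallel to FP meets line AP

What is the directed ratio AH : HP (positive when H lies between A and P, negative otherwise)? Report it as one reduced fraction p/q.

Work in coordinates with A = (0, 0), C = (1, 0), K = (0, 1), F = (4, 5).
1. P lies on line KF with KP:PF = 5:3 ⇒ P = (5/2, 7/2)
2. H is where the line through C parallel to FP meets line AP ⇒ H = (-5/2, -7/2)
H = A + t·(P−A) with t = -1, so AH:HP = t:(1−t) = -1:2

AH:HP = -1/2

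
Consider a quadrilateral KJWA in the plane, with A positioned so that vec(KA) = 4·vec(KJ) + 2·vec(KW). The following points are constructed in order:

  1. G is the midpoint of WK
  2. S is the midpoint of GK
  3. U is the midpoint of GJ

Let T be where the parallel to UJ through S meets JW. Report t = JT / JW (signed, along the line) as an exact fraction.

t = -1/2

Assign K = (0, 0), J = (1, 0), W = (0, 1), A = (4, 2) — the answer is frame-independent, so this choice is without loss of generality.
1. G is the midpoint of WK ⇒ G = (0, 1/2)
2. S is the midpoint of GK ⇒ S = (0, 1/4)
3. U is the midpoint of GJ ⇒ U = (1/2, 1/4)
through S parallel to UJ: direction (1/2, -1/4); meets JW at T = (3/2, -1/2)
T = J + t·(W−J) with t = -1/2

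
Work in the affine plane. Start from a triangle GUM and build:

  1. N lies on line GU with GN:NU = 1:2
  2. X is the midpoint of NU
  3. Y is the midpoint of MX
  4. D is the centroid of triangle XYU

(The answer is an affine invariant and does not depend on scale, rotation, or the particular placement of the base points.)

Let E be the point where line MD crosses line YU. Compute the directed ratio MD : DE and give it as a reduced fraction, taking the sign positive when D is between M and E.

MD:DE = -4

Assign G = (0, 0), U = (1, 0), M = (0, 1) — the answer is frame-independent, so this choice is without loss of generality.
1. N lies on line GU with GN:NU = 1:2 ⇒ N = (1/3, 0)
2. X is the midpoint of NU ⇒ X = (2/3, 0)
3. Y is the midpoint of MX ⇒ Y = (1/3, 1/2)
4. D is the centroid of triangle XYU ⇒ D = (2/3, 1/6)
line MD meets YU at E = (1/2, 3/8)
D = M + t·(E−M) with t = 4/3, so MD:DE = 4/3:-1/3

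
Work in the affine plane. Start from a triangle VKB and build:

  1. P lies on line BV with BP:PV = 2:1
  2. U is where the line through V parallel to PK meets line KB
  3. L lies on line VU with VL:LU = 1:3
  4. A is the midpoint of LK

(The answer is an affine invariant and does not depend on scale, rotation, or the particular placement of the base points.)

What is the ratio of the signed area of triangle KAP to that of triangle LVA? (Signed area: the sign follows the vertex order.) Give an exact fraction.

[KAP]:[LVA] = 8/3

Set V = (0, 0), K = (1, 0), B = (0, 1); any affine frame gives the same invariant.
1. P lies on line BV with BP:PV = 2:1 ⇒ P = (0, 1/3)
2. U is where the line through V parallel to PK meets line KB ⇒ U = (3/2, -1/2)
3. L lies on line VU with VL:LU = 1:3 ⇒ L = (3/8, -1/8)
4. A is the midpoint of LK ⇒ A = (11/16, -1/16)
2·[KAP] = -1/6, 2·[LVA] = -1/16
[KAP]:[LVA] = -1/6:-1/16 = 8/3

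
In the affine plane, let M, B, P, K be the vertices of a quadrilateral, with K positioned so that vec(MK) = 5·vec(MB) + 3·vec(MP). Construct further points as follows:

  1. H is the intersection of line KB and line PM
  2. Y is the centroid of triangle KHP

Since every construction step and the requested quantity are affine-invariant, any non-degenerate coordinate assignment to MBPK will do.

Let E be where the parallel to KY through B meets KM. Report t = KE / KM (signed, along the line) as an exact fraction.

Choose coordinates M = (0, 0), B = (1, 0), P = (0, 1), K = (5, 3).
1. H is the intersection of line KB and line PM ⇒ H = (0, -3/4)
2. Y is the centroid of triangle KHP ⇒ Y = (5/3, 13/12)
through B parallel to KY: direction (-10/3, -23/12); meets KM at E = (-23, -69/5)
E = K + t·(M−K) with t = 28/5

t = 28/5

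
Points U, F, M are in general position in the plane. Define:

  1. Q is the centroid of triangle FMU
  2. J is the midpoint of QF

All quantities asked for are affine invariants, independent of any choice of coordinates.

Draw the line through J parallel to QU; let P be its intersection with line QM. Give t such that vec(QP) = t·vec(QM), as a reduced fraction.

Assign U = (0, 0), F = (1, 0), M = (0, 1) — the answer is frame-independent, so this choice is without loss of generality.
1. Q is the centroid of triangle FMU ⇒ Q = (1/3, 1/3)
2. J is the midpoint of QF ⇒ J = (2/3, 1/6)
through J parallel to QU: direction (-1/3, -1/3); meets QM at P = (1/2, 0)
P = Q + t·(M−Q) with t = -1/2

t = -1/2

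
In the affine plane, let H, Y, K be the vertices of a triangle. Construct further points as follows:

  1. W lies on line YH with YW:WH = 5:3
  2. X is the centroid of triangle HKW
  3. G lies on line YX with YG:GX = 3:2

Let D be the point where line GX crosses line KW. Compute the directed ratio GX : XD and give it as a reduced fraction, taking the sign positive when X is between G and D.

Choose coordinates H = (0, 0), Y = (1, 0), K = (0, 1).
1. W lies on line YH with YW:WH = 5:3 ⇒ W = (3/8, 0)
2. X is the centroid of triangle HKW ⇒ X = (1/8, 1/3)
3. G lies on line YX with YG:GX = 3:2 ⇒ G = (19/40, 1/5)
line GX meets KW at D = (13/48, 5/18)
X = G + t·(D−G) with t = 12/7, so GX:XD = 12/7:-5/7

GX:XD = -12/5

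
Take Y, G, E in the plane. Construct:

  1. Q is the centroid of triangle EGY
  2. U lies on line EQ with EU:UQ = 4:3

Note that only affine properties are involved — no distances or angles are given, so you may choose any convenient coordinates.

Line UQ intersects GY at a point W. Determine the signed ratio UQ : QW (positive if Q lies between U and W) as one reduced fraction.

UQ:QW = 6/7

Work in coordinates with Y = (0, 0), G = (1, 0), E = (0, 1).
1. Q is the centroid of triangle EGY ⇒ Q = (1/3, 1/3)
2. U lies on line EQ with EU:UQ = 4:3 ⇒ U = (4/21, 13/21)
line UQ meets GY at W = (1/2, 0)
Q = U + t·(W−U) with t = 6/13, so UQ:QW = 6/13:7/13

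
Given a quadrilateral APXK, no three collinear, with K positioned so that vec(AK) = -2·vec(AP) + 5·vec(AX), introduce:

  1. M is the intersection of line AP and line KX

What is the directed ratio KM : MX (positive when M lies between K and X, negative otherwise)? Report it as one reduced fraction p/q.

Set A = (0, 0), P = (1, 0), X = (0, 1), K = (-2, 5); any affine frame gives the same invariant.
1. M is the intersection of line AP and line KX ⇒ M = (1/2, 0)
M = K + t·(X−K) with t = 5/4, so KM:MX = t:(1−t) = 5/4:-1/4

KM:MX = -5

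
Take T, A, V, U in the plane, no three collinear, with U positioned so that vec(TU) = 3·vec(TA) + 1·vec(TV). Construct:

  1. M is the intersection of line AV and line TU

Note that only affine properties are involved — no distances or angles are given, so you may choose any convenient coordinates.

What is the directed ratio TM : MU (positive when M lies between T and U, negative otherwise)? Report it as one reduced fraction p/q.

Assign T = (0, 0), A = (1, 0), V = (0, 1), U = (3, 1) — the answer is frame-independent, so this choice is without loss of generality.
1. M is the intersection of line AV and line TU ⇒ M = (3/4, 1/4)
M = T + t·(U−T) with t = 1/4, so TM:MU = t:(1−t) = 1/4:3/4

TM:MU = 1/3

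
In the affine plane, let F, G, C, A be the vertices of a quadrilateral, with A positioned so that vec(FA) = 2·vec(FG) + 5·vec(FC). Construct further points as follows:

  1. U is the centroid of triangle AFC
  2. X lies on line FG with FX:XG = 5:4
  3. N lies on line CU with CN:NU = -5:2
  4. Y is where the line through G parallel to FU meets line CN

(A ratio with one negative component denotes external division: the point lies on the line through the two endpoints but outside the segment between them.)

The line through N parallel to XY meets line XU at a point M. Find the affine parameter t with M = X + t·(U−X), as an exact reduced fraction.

t = 7/9

Choose coordinates F = (0, 0), G = (1, 0), C = (0, 1), A = (2, 5).
1. U is the centroid of triangle AFC ⇒ U = (2/3, 2)
2. X lies on line FG with FX:XG = 5:4 ⇒ X = (5/9, 0)
3. N lies on line CU with CN:NU = -5:2 ⇒ N = (10/9, 8/3)
4. Y is where the line through G parallel to FU meets line CN ⇒ Y = (8/3, 5)
through N parallel to XY: direction (19/9, 5); meets XU at M = (52/81, 14/9)
M = X + t·(U−X) with t = 7/9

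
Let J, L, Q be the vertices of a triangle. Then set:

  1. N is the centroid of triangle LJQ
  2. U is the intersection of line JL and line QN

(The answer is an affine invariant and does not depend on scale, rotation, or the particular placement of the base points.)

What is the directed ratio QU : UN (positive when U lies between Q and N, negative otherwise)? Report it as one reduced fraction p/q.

Assign J = (0, 0), L = (1, 0), Q = (0, 1) — the answer is frame-independent, so this choice is without loss of generality.
1. N is the centroid of triangle LJQ ⇒ N = (1/3, 1/3)
2. U is the intersection of line JL and line QN ⇒ U = (1/2, 0)
U = Q + t·(N−Q) with t = 3/2, so QU:UN = t:(1−t) = 3/2:-1/2

QU:UN = -3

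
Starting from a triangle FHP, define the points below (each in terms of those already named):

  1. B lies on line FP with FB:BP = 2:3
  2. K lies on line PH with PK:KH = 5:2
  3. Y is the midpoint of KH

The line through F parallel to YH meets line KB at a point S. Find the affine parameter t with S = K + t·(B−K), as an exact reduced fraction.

t = 5/3

Choose coordinates F = (0, 0), H = (1, 0), P = (0, 1).
1. B lies on line FP with FB:BP = 2:3 ⇒ B = (0, 2/5)
2. K lies on line PH with PK:KH = 5:2 ⇒ K = (5/7, 2/7)
3. Y is the midpoint of KH ⇒ Y = (6/7, 1/7)
through F parallel to YH: direction (1/7, -1/7); meets KB at S = (-10/21, 10/21)
S = K + t·(B−K) with t = 5/3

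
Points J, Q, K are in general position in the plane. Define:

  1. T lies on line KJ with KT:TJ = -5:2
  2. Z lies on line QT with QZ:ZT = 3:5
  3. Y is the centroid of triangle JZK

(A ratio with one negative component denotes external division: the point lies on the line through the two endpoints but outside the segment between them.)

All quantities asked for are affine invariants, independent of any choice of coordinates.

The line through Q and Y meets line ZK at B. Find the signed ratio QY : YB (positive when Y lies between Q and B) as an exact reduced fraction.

Set J = (0, 0), Q = (1, 0), K = (0, 1); any affine frame gives the same invariant.
1. T lies on line KJ with KT:TJ = -5:2 ⇒ T = (0, -2/3)
2. Z lies on line QT with QZ:ZT = 3:5 ⇒ Z = (5/8, -1/4)
3. Y is the centroid of triangle JZK ⇒ Y = (5/24, 1/4)
line QY meets ZK at B = (13/32, 3/16)
Y = Q + t·(B−Q) with t = 4/3, so QY:YB = 4/3:-1/3

QY:YB = -4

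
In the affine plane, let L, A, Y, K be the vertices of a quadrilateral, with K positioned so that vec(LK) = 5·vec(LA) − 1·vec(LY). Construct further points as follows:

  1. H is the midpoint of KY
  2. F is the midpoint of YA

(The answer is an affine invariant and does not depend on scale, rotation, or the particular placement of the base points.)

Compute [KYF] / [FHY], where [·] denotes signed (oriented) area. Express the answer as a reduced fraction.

[KYF]:[FHY] = 2

Set L = (0, 0), A = (1, 0), Y = (0, 1), K = (5, -1); any affine frame gives the same invariant.
1. H is the midpoint of KY ⇒ H = (5/2, 0)
2. F is the midpoint of YA ⇒ F = (1/2, 1/2)
2·[KYF] = 3/2, 2·[FHY] = 3/4
[KYF]:[FHY] = 3/2:3/4 = 2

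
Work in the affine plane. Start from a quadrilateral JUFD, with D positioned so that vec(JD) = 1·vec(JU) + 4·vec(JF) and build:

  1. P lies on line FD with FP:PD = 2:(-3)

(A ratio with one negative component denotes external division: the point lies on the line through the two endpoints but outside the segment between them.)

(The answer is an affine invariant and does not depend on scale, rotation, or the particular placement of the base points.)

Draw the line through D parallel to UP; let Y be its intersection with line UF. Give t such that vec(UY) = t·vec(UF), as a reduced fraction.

t = 3/2

Set J = (0, 0), U = (1, 0), F = (0, 1), D = (1, 4); any affine frame gives the same invariant.
1. P lies on line FD with FP:PD = 2:(-3) ⇒ P = (-2, -5)
through D parallel to UP: direction (-3, -5); meets UF at Y = (-1/2, 3/2)
Y = U + t·(F−U) with t = 3/2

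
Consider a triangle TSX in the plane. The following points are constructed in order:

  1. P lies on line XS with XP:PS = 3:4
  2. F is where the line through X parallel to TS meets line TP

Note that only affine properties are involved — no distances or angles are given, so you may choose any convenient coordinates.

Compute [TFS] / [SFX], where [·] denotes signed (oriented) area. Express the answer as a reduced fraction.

[TFS]:[SFX] = -4/3

Assign T = (0, 0), S = (1, 0), X = (0, 1) — the answer is frame-independent, so this choice is without loss of generality.
1. P lies on line XS with XP:PS = 3:4 ⇒ P = (3/7, 4/7)
2. F is where the line through X parallel to TS meets line TP ⇒ F = (3/4, 1)
2·[TFS] = -1, 2·[SFX] = 3/4
[TFS]:[SFX] = -1:3/4 = -4/3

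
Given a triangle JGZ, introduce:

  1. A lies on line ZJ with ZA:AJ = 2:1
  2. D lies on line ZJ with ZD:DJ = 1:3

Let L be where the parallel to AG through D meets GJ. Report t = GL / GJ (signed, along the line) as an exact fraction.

Choose coordinates J = (0, 0), G = (1, 0), Z = (0, 1).
1. A lies on line ZJ with ZA:AJ = 2:1 ⇒ A = (0, 1/3)
2. D lies on line ZJ with ZD:DJ = 1:3 ⇒ D = (0, 3/4)
through D parallel to AG: direction (1, -1/3); meets GJ at L = (9/4, 0)
L = G + t·(J−G) with t = -5/4

t = -5/4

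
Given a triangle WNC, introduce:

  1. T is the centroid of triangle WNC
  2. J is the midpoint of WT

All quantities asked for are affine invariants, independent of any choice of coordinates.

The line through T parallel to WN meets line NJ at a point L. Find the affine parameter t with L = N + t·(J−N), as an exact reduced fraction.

t = 2

Work in coordinates with W = (0, 0), N = (1, 0), C = (0, 1).
1. T is the centroid of triangle WNC ⇒ T = (1/3, 1/3)
2. J is the midpoint of WT ⇒ J = (1/6, 1/6)
through T parallel to WN: direction (1, 0); meets NJ at L = (-2/3, 1/3)
L = N + t·(J−N) with t = 2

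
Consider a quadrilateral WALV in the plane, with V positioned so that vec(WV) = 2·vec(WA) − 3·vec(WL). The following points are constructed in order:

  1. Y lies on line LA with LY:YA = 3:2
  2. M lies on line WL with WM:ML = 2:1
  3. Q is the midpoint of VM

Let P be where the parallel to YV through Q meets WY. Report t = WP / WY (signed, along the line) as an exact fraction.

t = 53/78

Work in coordinates with W = (0, 0), A = (1, 0), L = (0, 1), V = (2, -3).
1. Y lies on line LA with LY:YA = 3:2 ⇒ Y = (3/5, 2/5)
2. M lies on line WL with WM:ML = 2:1 ⇒ M = (0, 2/3)
3. Q is the midpoint of VM ⇒ Q = (1, -7/6)
through Q parallel to YV: direction (7/5, -17/5); meets WY at P = (53/130, 53/195)
P = W + t·(Y−W) with t = 53/78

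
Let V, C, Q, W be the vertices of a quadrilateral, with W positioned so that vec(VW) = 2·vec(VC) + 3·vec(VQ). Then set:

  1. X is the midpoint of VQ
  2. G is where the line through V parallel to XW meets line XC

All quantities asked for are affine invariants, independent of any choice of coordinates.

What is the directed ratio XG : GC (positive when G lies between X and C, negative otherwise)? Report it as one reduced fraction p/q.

XG:GC = 2/5

Work in coordinates with V = (0, 0), C = (1, 0), Q = (0, 1), W = (2, 3).
1. X is the midpoint of VQ ⇒ X = (0, 1/2)
2. G is where the line through V parallel to XW meets line XC ⇒ G = (2/7, 5/14)
G = X + t·(C−X) with t = 2/7, so XG:GC = t:(1−t) = 2/7:5/7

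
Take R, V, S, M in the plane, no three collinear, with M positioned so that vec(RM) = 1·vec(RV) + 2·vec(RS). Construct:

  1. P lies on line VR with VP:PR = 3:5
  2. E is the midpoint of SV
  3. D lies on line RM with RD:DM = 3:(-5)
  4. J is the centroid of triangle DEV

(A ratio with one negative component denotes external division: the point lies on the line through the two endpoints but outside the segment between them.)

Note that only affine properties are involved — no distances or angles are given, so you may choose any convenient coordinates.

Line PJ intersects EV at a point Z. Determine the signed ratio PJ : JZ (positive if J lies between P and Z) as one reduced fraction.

Assign R = (0, 0), V = (1, 0), S = (0, 1), M = (1, 2) — the answer is frame-independent, so this choice is without loss of generality.
1. P lies on line VR with VP:PR = 3:5 ⇒ P = (5/8, 0)
2. E is the midpoint of SV ⇒ E = (1/2, 1/2)
3. D lies on line RM with RD:DM = 3:(-5) ⇒ D = (-3/2, -3)
4. J is the centroid of triangle DEV ⇒ J = (0, -5/6)
line PJ meets EV at Z = (11/14, 3/14)
J = P + t·(Z−P) with t = -35/9, so PJ:JZ = -35/9:44/9

PJ:JZ = -35/44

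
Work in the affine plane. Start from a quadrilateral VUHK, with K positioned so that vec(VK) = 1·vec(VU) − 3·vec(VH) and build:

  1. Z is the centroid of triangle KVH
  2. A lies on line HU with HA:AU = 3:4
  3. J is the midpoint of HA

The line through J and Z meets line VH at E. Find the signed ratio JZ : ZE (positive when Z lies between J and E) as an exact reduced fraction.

Assign V = (0, 0), U = (1, 0), H = (0, 1), K = (1, -3) — the answer is frame-independent, so this choice is without loss of generality.
1. Z is the centroid of triangle KVH ⇒ Z = (1/3, -2/3)
2. A lies on line HU with HA:AU = 3:4 ⇒ A = (3/7, 4/7)
3. J is the midpoint of HA ⇒ J = (3/14, 11/14)
line JZ meets VH at E = (0, 17/5)
Z = J + t·(E−J) with t = -5/9, so JZ:ZE = -5/9:14/9

JZ:ZE = -5/14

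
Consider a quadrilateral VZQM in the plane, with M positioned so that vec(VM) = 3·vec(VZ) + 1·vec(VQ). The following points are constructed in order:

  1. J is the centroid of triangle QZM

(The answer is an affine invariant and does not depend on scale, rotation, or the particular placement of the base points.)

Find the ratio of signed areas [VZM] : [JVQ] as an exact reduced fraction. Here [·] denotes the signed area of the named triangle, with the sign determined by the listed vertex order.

[VZM]:[JVQ] = -3/4

Assign V = (0, 0), Z = (1, 0), Q = (0, 1), M = (3, 1) — the answer is frame-independent, so this choice is without loss of generality.
1. J is the centroid of triangle QZM ⇒ J = (4/3, 2/3)
2·[VZM] = 1, 2·[JVQ] = -4/3
[VZM]:[JVQ] = 1:-4/3 = -3/4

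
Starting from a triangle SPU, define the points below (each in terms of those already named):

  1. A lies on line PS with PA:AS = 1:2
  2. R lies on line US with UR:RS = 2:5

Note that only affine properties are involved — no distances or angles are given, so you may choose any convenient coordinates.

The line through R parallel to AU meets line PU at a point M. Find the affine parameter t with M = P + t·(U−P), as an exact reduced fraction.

Assign S = (0, 0), P = (1, 0), U = (0, 1) — the answer is frame-independent, so this choice is without loss of generality.
1. A lies on line PS with PA:AS = 1:2 ⇒ A = (2/3, 0)
2. R lies on line US with UR:RS = 2:5 ⇒ R = (0, 5/7)
through R parallel to AU: direction (-2/3, 1); meets PU at M = (-4/7, 11/7)
M = P + t·(U−P) with t = 11/7

t = 11/7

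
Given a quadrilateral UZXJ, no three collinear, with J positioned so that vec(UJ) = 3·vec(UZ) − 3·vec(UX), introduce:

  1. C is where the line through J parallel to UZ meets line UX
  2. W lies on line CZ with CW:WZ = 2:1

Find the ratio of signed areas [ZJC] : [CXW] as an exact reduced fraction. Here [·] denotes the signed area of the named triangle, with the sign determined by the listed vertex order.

[ZJC]:[CXW] = 27/8

Choose coordinates U = (0, 0), Z = (1, 0), X = (0, 1), J = (3, -3).
1. C is where the line through J parallel to UZ meets line UX ⇒ C = (0, -3)
2. W lies on line CZ with CW:WZ = 2:1 ⇒ W = (2/3, -1)
2·[ZJC] = -9, 2·[CXW] = -8/3
[ZJC]:[CXW] = -9:-8/3 = 27/8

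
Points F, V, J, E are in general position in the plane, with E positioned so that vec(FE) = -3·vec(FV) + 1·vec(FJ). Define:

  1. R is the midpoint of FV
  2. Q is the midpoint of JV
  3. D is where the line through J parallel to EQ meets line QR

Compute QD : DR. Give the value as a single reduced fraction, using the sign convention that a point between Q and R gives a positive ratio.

Choose coordinates F = (0, 0), V = (1, 0), J = (0, 1), E = (-3, 1).
1. R is the midpoint of FV ⇒ R = (1/2, 0)
2. Q is the midpoint of JV ⇒ Q = (1/2, 1/2)
3. D is where the line through J parallel to EQ meets line QR ⇒ D = (1/2, 13/14)
D = Q + t·(R−Q) with t = -6/7, so QD:DR = t:(1−t) = -6/7:13/7

QD:DR = -6/13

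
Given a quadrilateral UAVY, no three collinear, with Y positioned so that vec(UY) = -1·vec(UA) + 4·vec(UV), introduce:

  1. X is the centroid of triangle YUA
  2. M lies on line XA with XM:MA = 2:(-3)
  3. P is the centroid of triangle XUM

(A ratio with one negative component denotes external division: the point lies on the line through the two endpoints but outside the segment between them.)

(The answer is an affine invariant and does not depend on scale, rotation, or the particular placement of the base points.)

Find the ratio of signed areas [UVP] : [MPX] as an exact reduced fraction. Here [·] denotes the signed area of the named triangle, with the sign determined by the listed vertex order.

Assign U = (0, 0), A = (1, 0), V = (0, 1), Y = (-1, 4) — the answer is frame-independent, so this choice is without loss of generality.
1. X is the centroid of triangle YUA ⇒ X = (0, 4/3)
2. M lies on line XA with XM:MA = 2:(-3) ⇒ M = (-2, 4)
3. P is the centroid of triangle XUM ⇒ P = (-2/3, 16/9)
2·[UVP] = 2/3, 2·[MPX] = 8/9
[UVP]:[MPX] = 2/3:8/9 = 3/4

[UVP]:[MPX] = 3/4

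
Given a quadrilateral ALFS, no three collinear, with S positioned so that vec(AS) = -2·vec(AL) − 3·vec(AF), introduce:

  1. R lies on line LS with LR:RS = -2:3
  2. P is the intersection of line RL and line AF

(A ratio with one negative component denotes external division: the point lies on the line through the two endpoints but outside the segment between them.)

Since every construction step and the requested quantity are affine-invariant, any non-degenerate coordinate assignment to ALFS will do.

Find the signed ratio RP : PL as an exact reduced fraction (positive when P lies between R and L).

RP:PL = -7

Choose coordinates A = (0, 0), L = (1, 0), F = (0, 1), S = (-2, -3).
1. R lies on line LS with LR:RS = -2:3 ⇒ R = (7, 6)
2. P is the intersection of line RL and line AF ⇒ P = (0, -1)
P = R + t·(L−R) with t = 7/6, so RP:PL = t:(1−t) = 7/6:-1/6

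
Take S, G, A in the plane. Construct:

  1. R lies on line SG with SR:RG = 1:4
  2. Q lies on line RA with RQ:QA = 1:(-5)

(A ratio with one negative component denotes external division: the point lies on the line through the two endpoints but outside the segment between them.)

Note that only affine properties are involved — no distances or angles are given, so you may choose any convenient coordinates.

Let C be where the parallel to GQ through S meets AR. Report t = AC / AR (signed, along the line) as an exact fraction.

t = 15/16

Work in coordinates with S = (0, 0), G = (1, 0), A = (0, 1).
1. R lies on line SG with SR:RG = 1:4 ⇒ R = (1/5, 0)
2. Q lies on line RA with RQ:QA = 1:(-5) ⇒ Q = (1/4, -1/4)
through S parallel to GQ: direction (-3/4, -1/4); meets AR at C = (3/16, 1/16)
C = A + t·(R−A) with t = 15/16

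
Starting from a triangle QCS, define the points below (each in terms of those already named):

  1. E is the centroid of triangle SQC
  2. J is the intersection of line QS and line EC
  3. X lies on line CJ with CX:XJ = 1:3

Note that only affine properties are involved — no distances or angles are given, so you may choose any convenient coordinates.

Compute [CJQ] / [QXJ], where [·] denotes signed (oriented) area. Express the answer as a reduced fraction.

Work in coordinates with Q = (0, 0), C = (1, 0), S = (0, 1).
1. E is the centroid of triangle SQC ⇒ E = (1/3, 1/3)
2. J is the intersection of line QS and line EC ⇒ J = (0, 1/2)
3. X lies on line CJ with CX:XJ = 1:3 ⇒ X = (3/4, 1/8)
2·[CJQ] = 1/2, 2·[QXJ] = 3/8
[CJQ]:[QXJ] = 1/2:3/8 = 4/3

[CJQ]:[QXJ] = 4/3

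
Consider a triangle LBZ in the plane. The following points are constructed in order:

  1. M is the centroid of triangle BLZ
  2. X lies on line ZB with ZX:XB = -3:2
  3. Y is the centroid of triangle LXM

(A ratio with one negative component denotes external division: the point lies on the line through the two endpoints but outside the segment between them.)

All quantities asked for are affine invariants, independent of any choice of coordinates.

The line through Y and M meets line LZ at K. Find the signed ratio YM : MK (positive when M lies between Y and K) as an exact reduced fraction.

Choose coordinates L = (0, 0), B = (1, 0), Z = (0, 1).
1. M is the centroid of triangle BLZ ⇒ M = (1/3, 1/3)
2. X lies on line ZB with ZX:XB = -3:2 ⇒ X = (3, -2)
3. Y is the centroid of triangle LXM ⇒ Y = (10/9, -5/9)
line YM meets LZ at K = (0, 5/7)
M = Y + t·(K−Y) with t = 7/10, so YM:MK = 7/10:3/10

YM:MK = 7/3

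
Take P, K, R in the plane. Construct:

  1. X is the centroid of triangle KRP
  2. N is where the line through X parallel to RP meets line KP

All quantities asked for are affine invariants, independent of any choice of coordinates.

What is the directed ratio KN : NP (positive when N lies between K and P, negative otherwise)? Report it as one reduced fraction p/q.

Work in coordinates with P = (0, 0), K = (1, 0), R = (0, 1).
1. X is the centroid of triangle KRP ⇒ X = (1/3, 1/3)
2. N is where the line through X parallel to RP meets line KP ⇒ N = (1/3, 0)
N = K + t·(P−K) with t = 2/3, so KN:NP = t:(1−t) = 2/3:1/3

KN:NP = 2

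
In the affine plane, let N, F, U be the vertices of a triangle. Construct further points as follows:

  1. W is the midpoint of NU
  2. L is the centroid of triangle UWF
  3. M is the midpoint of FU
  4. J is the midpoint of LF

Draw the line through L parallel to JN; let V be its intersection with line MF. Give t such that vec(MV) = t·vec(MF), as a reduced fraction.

t = -1/11

Set N = (0, 0), F = (1, 0), U = (0, 1); any affine frame gives the same invariant.
1. W is the midpoint of NU ⇒ W = (0, 1/2)
2. L is the centroid of triangle UWF ⇒ L = (1/3, 1/2)
3. M is the midpoint of FU ⇒ M = (1/2, 1/2)
4. J is the midpoint of LF ⇒ J = (2/3, 1/4)
through L parallel to JN: direction (-2/3, -1/4); meets MF at V = (5/11, 6/11)
V = M + t·(F−M) with t = -1/11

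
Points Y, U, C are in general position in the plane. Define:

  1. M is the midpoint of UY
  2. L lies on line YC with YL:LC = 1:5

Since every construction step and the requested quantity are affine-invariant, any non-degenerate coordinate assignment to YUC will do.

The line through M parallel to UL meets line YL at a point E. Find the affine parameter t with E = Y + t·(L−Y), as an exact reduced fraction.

t = 1/2

Work in coordinates with Y = (0, 0), U = (1, 0), C = (0, 1).
1. M is the midpoint of UY ⇒ M = (1/2, 0)
2. L lies on line YC with YL:LC = 1:5 ⇒ L = (0, 1/6)
through M parallel to UL: direction (-1, 1/6); meets YL at E = (0, 1/12)
E = Y + t·(L−Y) with t = 1/2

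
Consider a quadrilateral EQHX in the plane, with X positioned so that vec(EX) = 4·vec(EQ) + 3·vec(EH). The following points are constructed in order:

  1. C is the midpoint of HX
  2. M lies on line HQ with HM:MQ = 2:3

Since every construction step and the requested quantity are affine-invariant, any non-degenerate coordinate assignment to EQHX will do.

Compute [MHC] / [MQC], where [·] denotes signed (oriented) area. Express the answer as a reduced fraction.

Work in coordinates with E = (0, 0), Q = (1, 0), H = (0, 1), X = (4, 3).
1. C is the midpoint of HX ⇒ C = (2, 2)
2. M lies on line HQ with HM:MQ = 2:3 ⇒ M = (2/5, 3/5)
2·[MHC] = -6/5, 2·[MQC] = 9/5
[MHC]:[MQC] = -6/5:9/5 = -2/3

[MHC]:[MQC] = -2/3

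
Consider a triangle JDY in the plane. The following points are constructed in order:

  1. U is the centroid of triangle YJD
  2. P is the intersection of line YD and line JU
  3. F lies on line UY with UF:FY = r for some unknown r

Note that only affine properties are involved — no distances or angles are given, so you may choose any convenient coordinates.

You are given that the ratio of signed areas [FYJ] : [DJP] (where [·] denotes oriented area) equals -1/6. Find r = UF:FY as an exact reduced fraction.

r = 3

Work in coordinates with J = (0, 0), D = (1, 0), Y = (0, 1).
1. U is the centroid of triangle YJD ⇒ U = (1/3, 1/3)
2. P is the intersection of line YD and line JU ⇒ P = (1/2, 1/2)
3. With UF:FY = r, write λ = r/(r+1) so F = U + λ·(Y−U); F is affine-linear in λ
Every point depending on F is an affine combination of F and λ-independent points, so each such coordinate is linear in λ; the λ² term in each signed area is a multiple of (Y−U)×(Y−U) = 0, so 2·[FYJ] and 2·[DJP] are each linear in λ. Evaluating at λ=0 and λ=1:
  2·[FYJ] = -1/3·λ + 1/3,   2·[DJP] = -1/2
So [FYJ]:[DJP] = (-1/3·λ + 1/3) / (-1/2). Setting this equal to -1/6:
  -1/3·λ + 1/3 = -1/6·(-1/2)  ⇒  λ = 3/4
Then r = λ/(1−λ) = (3/4)/(1/4) = 3. Check: with r = 3, F = (1/12, 5/6) and [FYJ]:[DJP] = -1/6 as required.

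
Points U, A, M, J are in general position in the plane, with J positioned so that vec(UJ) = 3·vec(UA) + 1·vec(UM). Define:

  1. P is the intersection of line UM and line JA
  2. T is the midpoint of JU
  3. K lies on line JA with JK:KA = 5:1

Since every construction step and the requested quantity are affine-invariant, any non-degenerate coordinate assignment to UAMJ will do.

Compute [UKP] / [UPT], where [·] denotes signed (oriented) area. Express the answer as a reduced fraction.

[UKP]:[UPT] = -8/9

Assign U = (0, 0), A = (1, 0), M = (0, 1), J = (3, 1) — the answer is frame-independent, so this choice is without loss of generality.
1. P is the intersection of line UM and line JA ⇒ P = (0, -1/2)
2. T is the midpoint of JU ⇒ T = (3/2, 1/2)
3. K lies on line JA with JK:KA = 5:1 ⇒ K = (4/3, 1/6)
2·[UKP] = -2/3, 2·[UPT] = 3/4
[UKP]:[UPT] = -2/3:3/4 = -8/9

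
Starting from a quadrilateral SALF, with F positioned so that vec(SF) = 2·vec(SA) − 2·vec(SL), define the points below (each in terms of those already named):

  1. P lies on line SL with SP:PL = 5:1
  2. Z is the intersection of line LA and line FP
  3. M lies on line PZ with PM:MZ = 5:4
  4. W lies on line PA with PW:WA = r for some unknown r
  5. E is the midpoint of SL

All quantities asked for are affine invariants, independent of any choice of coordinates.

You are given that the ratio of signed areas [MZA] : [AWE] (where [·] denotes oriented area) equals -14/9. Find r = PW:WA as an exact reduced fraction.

Choose coordinates S = (0, 0), A = (1, 0), L = (0, 1), F = (2, -2).
1. P lies on line SL with SP:PL = 5:1 ⇒ P = (0, 5/6)
2. Z is the intersection of line LA and line FP ⇒ Z = (-2/5, 7/5)
3. M lies on line PZ with PM:MZ = 5:4 ⇒ M = (-2/9, 31/27)
4. With PW:WA = r, write λ = r/(r+1) so W = P + λ·(A−P); W is affine-linear in λ
5. E is the midpoint of SL ⇒ E = (0, 1/2)
Every point depending on W is an affine combination of W and λ-independent points, so each such coordinate is linear in λ; the λ² term in each signed area is a multiple of (A−P)×(A−P) = 0, so 2·[MZA] and 2·[AWE] are each linear in λ. Evaluating at λ=0 and λ=1:
  2·[MZA] = -14/135,   2·[AWE] = -1/3·λ + 1/3
So [MZA]:[AWE] = (-14/135) / (-1/3·λ + 1/3). Setting this equal to -14/9:
  -14/135 = -14/9·(-1/3·λ + 1/3)  ⇒  λ = 4/5
Then r = λ/(1−λ) = (4/5)/(1/5) = 4. Check: with r = 4, W = (4/5, 1/6) and [MZA]:[AWE] = -14/9 as required.

r = 4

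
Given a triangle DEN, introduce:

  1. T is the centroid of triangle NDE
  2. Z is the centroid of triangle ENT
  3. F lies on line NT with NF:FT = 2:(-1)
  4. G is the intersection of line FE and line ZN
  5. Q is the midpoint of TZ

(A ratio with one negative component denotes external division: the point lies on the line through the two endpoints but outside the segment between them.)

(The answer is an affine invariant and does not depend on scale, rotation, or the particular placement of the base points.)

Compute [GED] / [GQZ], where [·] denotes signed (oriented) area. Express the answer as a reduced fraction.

[GED]:[GQZ] = -2

Work in coordinates with D = (0, 0), E = (1, 0), N = (0, 1).
1. T is the centroid of triangle NDE ⇒ T = (1/3, 1/3)
2. Z is the centroid of triangle ENT ⇒ Z = (4/9, 4/9)
3. F lies on line NT with NF:FT = 2:(-1) ⇒ F = (2/3, -1/3)
4. G is the intersection of line FE and line ZN ⇒ G = (8/9, -1/9)
5. Q is the midpoint of TZ ⇒ Q = (7/18, 7/18)
2·[GED] = 1/9, 2·[GQZ] = -1/18
[GED]:[GQZ] = 1/9:-1/18 = -2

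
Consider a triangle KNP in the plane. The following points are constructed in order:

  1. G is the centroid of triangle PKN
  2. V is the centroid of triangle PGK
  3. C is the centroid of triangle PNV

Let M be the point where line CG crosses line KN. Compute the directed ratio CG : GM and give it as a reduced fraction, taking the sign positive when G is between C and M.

Choose coordinates K = (0, 0), N = (1, 0), P = (0, 1).
1. G is the centroid of triangle PKN ⇒ G = (1/3, 1/3)
2. V is the centroid of triangle PGK ⇒ V = (1/9, 4/9)
3. C is the centroid of triangle PNV ⇒ C = (10/27, 13/27)
line CG meets KN at M = (1/4, 0)
G = C + t·(M−C) with t = 4/13, so CG:GM = 4/13:9/13

CG:GM = 4/9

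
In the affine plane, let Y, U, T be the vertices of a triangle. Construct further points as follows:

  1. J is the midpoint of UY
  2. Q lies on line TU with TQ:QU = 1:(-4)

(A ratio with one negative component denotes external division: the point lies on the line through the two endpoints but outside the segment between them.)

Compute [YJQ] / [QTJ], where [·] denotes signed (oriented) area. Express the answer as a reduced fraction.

Set Y = (0, 0), U = (1, 0), T = (0, 1); any affine frame gives the same invariant.
1. J is the midpoint of UY ⇒ J = (1/2, 0)
2. Q lies on line TU with TQ:QU = 1:(-4) ⇒ Q = (-1/3, 4/3)
2·[YJQ] = 2/3, 2·[QTJ] = -1/6
[YJQ]:[QTJ] = 2/3:-1/6 = -4

[YJQ]:[QTJ] = -4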